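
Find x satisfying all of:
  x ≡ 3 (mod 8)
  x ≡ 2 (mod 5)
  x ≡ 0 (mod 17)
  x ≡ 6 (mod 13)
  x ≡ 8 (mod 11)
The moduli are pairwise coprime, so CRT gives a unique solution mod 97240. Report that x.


Product of moduli M = 8 · 5 · 17 · 13 · 11 = 97240.
Merge one congruence at a time:
  Start: x ≡ 3 (mod 8).
  Combine with x ≡ 2 (mod 5); new modulus lcm = 40.
    Write x = 3 + 8·t and substitute into x ≡ 2 (mod 5): 8·t ≡ 2 − 3 = -1 (mod 5).
    Reduce coefficients mod 5: 3·t ≡ 4 (mod 5).
    The inverse of 3 mod 5 is 2 (since 3·2 = 6 = 1·5 + 1), so t ≡ 2·4 = 8 ≡ 3 (mod 5).
    Then x = 3 + 8·3 = 27, valid modulo lcm(8, 5) = 40: x ≡ 27 (mod 40).
  Combine with x ≡ 0 (mod 17); new modulus lcm = 680.
    Write x = 27 + 40·t and substitute into x ≡ 0 (mod 17): 40·t ≡ 0 − 27 = -27 (mod 17).
    Reduce coefficients mod 17: 6·t ≡ 7 (mod 17).
    The inverse of 6 mod 17 is 3 (since 6·3 = 18 = 1·17 + 1), so t ≡ 3·7 = 21 ≡ 4 (mod 17).
    Then x = 27 + 40·4 = 187, valid modulo lcm(40, 17) = 680: x ≡ 187 (mod 680).
  Combine with x ≡ 6 (mod 13); new modulus lcm = 8840.
    Write x = 187 + 680·t and substitute into x ≡ 6 (mod 13): 680·t ≡ 6 − 187 = -181 (mod 13).
    Reduce coefficients mod 13: 4·t ≡ 1 (mod 13).
    The inverse of 4 mod 13 is 10 (since 4·10 = 40 = 3·13 + 1), so t ≡ 10·1 = 10 ≡ 10 (mod 13).
    Then x = 187 + 680·10 = 6987, valid modulo lcm(680, 13) = 8840: x ≡ 6987 (mod 8840).
  Combine with x ≡ 8 (mod 11); new modulus lcm = 97240.
    Write x = 6987 + 8840·t and substitute into x ≡ 8 (mod 11): 8840·t ≡ 8 − 6987 = -6979 (mod 11).
    Reduce coefficients mod 11: 7·t ≡ 6 (mod 11).
    The inverse of 7 mod 11 is 8 (since 7·8 = 56 = 5·11 + 1), so t ≡ 8·6 = 48 ≡ 4 (mod 11).
    Then x = 6987 + 8840·4 = 42347, valid modulo lcm(8840, 11) = 97240: x ≡ 42347 (mod 97240).
Verify against each original: 42347 mod 8 = 3, 42347 mod 5 = 2, 42347 mod 17 = 0, 42347 mod 13 = 6, 42347 mod 11 = 8.

x ≡ 42347 (mod 97240).


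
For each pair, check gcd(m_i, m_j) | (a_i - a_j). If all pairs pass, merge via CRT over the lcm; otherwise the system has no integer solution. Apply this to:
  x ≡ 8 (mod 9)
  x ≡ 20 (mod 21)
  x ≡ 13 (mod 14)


Moduli 9, 21, 14 are not pairwise coprime, so CRT works modulo lcm(m_i) when all pairwise compatibility conditions hold.
Pairwise compatibility: gcd(m_i, m_j) must divide a_i - a_j for every pair.
Merge one congruence at a time:
  Start: x ≡ 8 (mod 9).
  Combine with x ≡ 20 (mod 21): gcd(9, 21) = 3; 20 - 8 = 12, which IS divisible by 3, so compatible.
    Write x = 8 + 9·t and substitute into x ≡ 20 (mod 21): 9·t ≡ 20 − 8 = 12 (mod 21).
    Divide the congruence (and modulus) by g = 3: 3·t ≡ 4 (mod 7).
    The inverse of 3 mod 7 is 5 (since 3·5 = 15 = 2·7 + 1), so t ≡ 5·4 = 20 ≡ 6 (mod 7).
    Then x = 8 + 9·6 = 62, valid modulo lcm(9, 21) = 63: x ≡ 62 (mod 63).
  Combine with x ≡ 13 (mod 14): gcd(63, 14) = 7; 13 - 62 = -49, which IS divisible by 7, so compatible.
    Write x = 62 + 63·t and substitute into x ≡ 13 (mod 14): 63·t ≡ 13 − 62 = -49 (mod 14).
    Divide the congruence (and modulus) by g = 7: 9·t ≡ -7 (mod 2).
    Reduce coefficients mod 2: 1·t ≡ 1 (mod 2).
    So t ≡ 1 (mod 2).
    Then x = 62 + 63·1 = 125, valid modulo lcm(63, 14) = 126: x ≡ 125 (mod 126).
Verify: 125 mod 9 = 8, 125 mod 21 = 20, 125 mod 14 = 13.

x ≡ 125 (mod 126).


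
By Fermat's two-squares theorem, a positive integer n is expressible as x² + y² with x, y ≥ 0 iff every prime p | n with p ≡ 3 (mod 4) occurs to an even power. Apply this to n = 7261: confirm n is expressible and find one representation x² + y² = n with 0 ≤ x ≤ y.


Step 1: Factor n = 7261 = 53 · 137.
Step 2: Check the mod-4 condition on each prime factor: 53 ≡ 1 (mod 4), exponent 1; 137 ≡ 1 (mod 4), exponent 1.
All primes ≡ 3 (mod 4) appear to even exponent (or don't appear), so by the two-squares theorem n IS expressible as a sum of two squares.
Step 3: Build a representation. Here n = 53 · 137 is a product of primes ≡ 1 (mod 4). Each prime p ≡ 1 (mod 4) is itself a sum of two squares; find a² by testing p − a² for a perfect square:
  53: 53 − 1² = 52, 53 − 2² = 49 = 7² ⇒ 53 = 2² + 7².
  137: 137 − 1² = 136, 137 − 2² = 133, 137 − 3² = 128, 137 − 4² = 121 = 11² ⇒ 137 = 4² + 11².
  Combine using the Brahmagupta–Fibonacci identity (a² + b²)(c² + d²) = (ac − bd)² + (ad + bc)² = (ac + bd)² + (ad − bc)²:
  53 · 137 = 7261: from (2² + 7²)(4² + 11²), take (2·4 − 7·11, 2·11 + 7·4) = (8 − 77, 22 + 28) = (-69, 50); dropping signs (only squares matter) gives (69, 50); check 69² + 50² = 4761 + 2500 = 7261 ✓.
Step 4: Order so x ≤ y and verify: 50² + 69² = 2500 + 4761 = 7261 = n. ✓

n = 7261 = 50² + 69² (one valid representation with x ≤ y).


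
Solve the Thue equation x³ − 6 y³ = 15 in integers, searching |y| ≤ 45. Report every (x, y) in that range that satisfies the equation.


The equation is x³ - 6y³ = 15. For fixed y, x³ = 6·y³ + 15, so a solution requires the RHS to be a perfect cube.
Strategy: iterate y from -45 to 45, compute RHS = 6·y³ + 15, and check whether it is a (positive or negative) perfect cube.
Check small values of y:
  y = 0: RHS = 15 is not a perfect cube.
  y = 1: RHS = 21 is not a perfect cube.
  y = -1: RHS = 9 is not a perfect cube.
  y = 2: RHS = 63 is not a perfect cube.
  y = -2: RHS = -33 is not a perfect cube.
  y = 3: RHS = 177 is not a perfect cube.
  y = -3: RHS = -147 is not a perfect cube.
Continuing the search up to |y| = 45 finds no solutions either.
No (x, y) in the scanned range satisfies the equation.

No integer solutions with |y| ≤ 45.


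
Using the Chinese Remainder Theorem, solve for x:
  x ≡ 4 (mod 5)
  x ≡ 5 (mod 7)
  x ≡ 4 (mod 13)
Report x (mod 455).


Moduli 5, 7, 13 are pairwise coprime; by CRT there is a unique solution modulo M = 5 · 7 · 13 = 455.
Solve pairwise, accumulating the modulus:
  Start with x ≡ 4 (mod 5).
  Combine with x ≡ 5 (mod 7): since gcd(5, 7) = 1, we get a unique residue mod 35.
    Write x = 4 + 5·t and substitute into x ≡ 5 (mod 7): 5·t ≡ 5 − 4 = 1 (mod 7).
    The inverse of 5 mod 7 is 3 (since 5·3 = 15 = 2·7 + 1), so t ≡ 3·1 = 3 ≡ 3 (mod 7).
    Then x = 4 + 5·3 = 19, valid modulo lcm(5, 7) = 35: x ≡ 19 (mod 35).
  Combine with x ≡ 4 (mod 13): since gcd(35, 13) = 1, we get a unique residue mod 455.
    Write x = 19 + 35·t and substitute into x ≡ 4 (mod 13): 35·t ≡ 4 − 19 = -15 (mod 13).
    Reduce coefficients mod 13: 9·t ≡ 11 (mod 13).
    The inverse of 9 mod 13 is 3 (since 9·3 = 27 = 2·13 + 1), so t ≡ 3·11 = 33 ≡ 7 (mod 13).
    Then x = 19 + 35·7 = 264, valid modulo lcm(35, 13) = 455: x ≡ 264 (mod 455).
Verify: 264 mod 5 = 4 ✓, 264 mod 7 = 5 ✓, 264 mod 13 = 4 ✓.

x ≡ 264 (mod 455).


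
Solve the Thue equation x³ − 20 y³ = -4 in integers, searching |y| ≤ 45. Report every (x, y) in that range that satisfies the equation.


The equation is x³ - 20y³ = -4. For fixed y, x³ = 20·y³ − 4, so a solution requires the RHS to be a perfect cube.
Strategy: iterate y from -45 to 45, compute RHS = 20·y³ − 4, and check whether it is a (positive or negative) perfect cube.
Check small values of y:
  y = 0: RHS = -4 is not a perfect cube.
  y = 1: RHS = 16 is not a perfect cube.
  y = -1: RHS = -24 is not a perfect cube.
  y = 2: RHS = 156 is not a perfect cube.
  y = -2: RHS = -164 is not a perfect cube.
  y = 3: RHS = 536 is not a perfect cube.
  y = -3: RHS = -544 is not a perfect cube.
Continuing the search up to |y| = 45 finds no solutions either.
No (x, y) in the scanned range satisfies the equation.

No integer solutions with |y| ≤ 45.


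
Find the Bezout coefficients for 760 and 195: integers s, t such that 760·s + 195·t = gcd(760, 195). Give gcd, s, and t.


Euclidean algorithm on (760, 195) — divide until remainder is 0:
  760 = 3 · 195 + 175
  195 = 1 · 175 + 20
  175 = 8 · 20 + 15
  20 = 1 · 15 + 5
  15 = 3 · 5 + 0
gcd(760, 195) = 5.
Track Bezout coefficients alongside the remainders: start with r₀ = 760 = a·1 + b·0 (s = 1, t = 0) and r₁ = 195 = a·0 + b·1 (s = 0, t = 1); each new remainder r_{k+1} = r_{k-1} − q_k·r_k inherits s_{k+1} = s_{k-1} − q_k·s_k, t_{k+1} = t_{k-1} − q_k·t_k, so r_k = a·s_k + b·t_k at every step:
  q = 3: r = 175, s = 1 − 3·0 = 1, t = 0 − 3·1 = -3  (check: 760·1 + 195·(-3) = 175)
  q = 1: r = 20, s = 0 − 1·1 = -1, t = 1 − 1·(-3) = 4  (check: 760·(-1) + 195·4 = 20)
  q = 8: r = 15, s = 1 − 8·(-1) = 9, t = -3 − 8·4 = -35  (check: 760·9 + 195·(-35) = 15)
  q = 1: r = 5, s = -1 − 1·9 = -10, t = 4 − 1·(-35) = 39  (check: 760·(-10) + 195·39 = 5)
The row with r = 5 (the gcd) gives the Bezout coefficients s = -10, t = 39.
Result: 760 · (-10) + 195 · (39) = 5.

gcd(760, 195) = 5; s = -10, t = 39 (check: 760·(-10) + 195·39 = 5).


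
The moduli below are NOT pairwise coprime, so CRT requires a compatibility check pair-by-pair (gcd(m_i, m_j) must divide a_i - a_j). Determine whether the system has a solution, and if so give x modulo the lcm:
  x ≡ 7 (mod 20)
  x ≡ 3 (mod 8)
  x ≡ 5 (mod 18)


Moduli 20, 8, 18 are not pairwise coprime, so CRT works modulo lcm(m_i) when all pairwise compatibility conditions hold.
Pairwise compatibility: gcd(m_i, m_j) must divide a_i - a_j for every pair.
Merge one congruence at a time:
  Start: x ≡ 7 (mod 20).
  Combine with x ≡ 3 (mod 8): gcd(20, 8) = 4; 3 - 7 = -4, which IS divisible by 4, so compatible.
    Write x = 7 + 20·t and substitute into x ≡ 3 (mod 8): 20·t ≡ 3 − 7 = -4 (mod 8).
    Divide the congruence (and modulus) by g = 4: 5·t ≡ -1 (mod 2).
    Reduce coefficients mod 2: 1·t ≡ 1 (mod 2).
    So t ≡ 1 (mod 2).
    Then x = 7 + 20·1 = 27, valid modulo lcm(20, 8) = 40: x ≡ 27 (mod 40).
  Combine with x ≡ 5 (mod 18): gcd(40, 18) = 2; 5 - 27 = -22, which IS divisible by 2, so compatible.
    Write x = 27 + 40·t and substitute into x ≡ 5 (mod 18): 40·t ≡ 5 − 27 = -22 (mod 18).
    Divide the congruence (and modulus) by g = 2: 20·t ≡ -11 (mod 9).
    Reduce coefficients mod 9: 2·t ≡ 7 (mod 9).
    The inverse of 2 mod 9 is 5 (since 2·5 = 10 = 1·9 + 1), so t ≡ 5·7 = 35 ≡ 8 (mod 9).
    Then x = 27 + 40·8 = 347, valid modulo lcm(40, 18) = 360: x ≡ 347 (mod 360).
Verify: 347 mod 20 = 7, 347 mod 8 = 3, 347 mod 18 = 5.

x ≡ 347 (mod 360).


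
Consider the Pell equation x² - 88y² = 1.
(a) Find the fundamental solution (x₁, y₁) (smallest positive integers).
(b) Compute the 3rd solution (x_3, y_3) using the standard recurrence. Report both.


Step 1: Find the fundamental solution (x₁, y₁) of x² - 88y² = 1.
  Expand √88 as a continued fraction. a₀ = ⌊√88⌋ = 9; iterate m_{k+1} = d_k·a_k − m_k, d_{k+1} = (88 − m_{k+1}²)/d_k, a_{k+1} = ⌊(a₀ + m_{k+1})/d_{k+1}⌋ (starting m₀ = 0, d₀ = 1), with convergents p_k = a_k·p_{k-1} + p_{k-2}, q_k = a_k·q_{k-1} + q_{k-2} (p₋₁ = 1, q₋₁ = 0):
  k = 0: a₀ = 9; p₀/q₀ = 9/1; p₀² − 88·q₀² = 81 − 88 = -7.
  k = 1: m = 9, d = 7, a = ⌊(9 + 9)/7⌋ = 2; p/q = (2·9 + 1)/(2·1 + 0) = 19/2; p² − 88·q² = 361 − 352 = 9.
  k = 2: m = 5, d = 9, a = ⌊(9 + 5)/9⌋ = 1; p/q = (1·19 + 9)/(1·2 + 1) = 28/3; p² − 88·q² = 784 − 792 = -8.
  k = 3: m = 4, d = 8, a = ⌊(9 + 4)/8⌋ = 1; p/q = (1·28 + 19)/(1·3 + 2) = 47/5; p² − 88·q² = 2209 − 2200 = 9.
  k = 4: m = 4, d = 9, a = ⌊(9 + 4)/9⌋ = 1; p/q = (1·47 + 28)/(1·5 + 3) = 75/8; p² − 88·q² = 5625 − 5632 = -7.
  k = 5: m = 5, d = 7, a = ⌊(9 + 5)/7⌋ = 2; p/q = (2·75 + 47)/(2·8 + 5) = 197/21; p² − 88·q² = 38809 − 38808 = 1.
  The first convergent with p² − 88·q² = 1 gives the fundamental solution (x₁, y₁) = (197, 21).
Step 2: Apply the recurrence (x_{n+1}, y_{n+1}) = (x₁x_n + 88y₁y_n, x₁y_n + y₁x_n) repeatedly.
  From (x_1, y_1) = (197, 21): x_2 = 197·197 + 88·21·21 = 77617; y_2 = 197·21 + 21·197 = 8274.
  From (x_2, y_2) = (77617, 8274): x_3 = 197·77617 + 88·21·8274 = 30580901; y_3 = 197·8274 + 21·77617 = 3259935.
Step 3: Verify x_3² - 88·y_3² = 935191505971801 - 935191505971800 = 1 (should be 1). ✓

(x_1, y_1) = (197, 21); (x_3, y_3) = (30580901, 3259935).


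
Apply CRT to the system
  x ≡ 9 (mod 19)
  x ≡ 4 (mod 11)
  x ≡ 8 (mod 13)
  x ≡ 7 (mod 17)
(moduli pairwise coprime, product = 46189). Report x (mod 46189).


Product of moduli M = 19 · 11 · 13 · 17 = 46189.
Merge one congruence at a time:
  Start: x ≡ 9 (mod 19).
  Combine with x ≡ 4 (mod 11); new modulus lcm = 209.
    Write x = 9 + 19·t and substitute into x ≡ 4 (mod 11): 19·t ≡ 4 − 9 = -5 (mod 11).
    Reduce coefficients mod 11: 8·t ≡ 6 (mod 11).
    The inverse of 8 mod 11 is 7 (since 8·7 = 56 = 5·11 + 1), so t ≡ 7·6 = 42 ≡ 9 (mod 11).
    Then x = 9 + 19·9 = 180, valid modulo lcm(19, 11) = 209: x ≡ 180 (mod 209).
  Combine with x ≡ 8 (mod 13); new modulus lcm = 2717.
    Write x = 180 + 209·t and substitute into x ≡ 8 (mod 13): 209·t ≡ 8 − 180 = -172 (mod 13).
    Reduce coefficients mod 13: 1·t ≡ 10 (mod 13).
    So t ≡ 10 (mod 13).
    Then x = 180 + 209·10 = 2270, valid modulo lcm(209, 13) = 2717: x ≡ 2270 (mod 2717).
  Combine with x ≡ 7 (mod 17); new modulus lcm = 46189.
    Write x = 2270 + 2717·t and substitute into x ≡ 7 (mod 17): 2717·t ≡ 7 − 2270 = -2263 (mod 17).
    Reduce coefficients mod 17: 14·t ≡ 15 (mod 17).
    The inverse of 14 mod 17 is 11 (since 14·11 = 154 = 9·17 + 1), so t ≡ 11·15 = 165 ≡ 12 (mod 17).
    Then x = 2270 + 2717·12 = 34874, valid modulo lcm(2717, 17) = 46189: x ≡ 34874 (mod 46189).
Verify against each original: 34874 mod 19 = 9, 34874 mod 11 = 4, 34874 mod 13 = 8, 34874 mod 17 = 7.

x ≡ 34874 (mod 46189).


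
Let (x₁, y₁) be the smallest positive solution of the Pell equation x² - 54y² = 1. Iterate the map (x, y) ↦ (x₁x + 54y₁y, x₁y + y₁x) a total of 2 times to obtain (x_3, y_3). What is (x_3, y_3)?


Step 1: Find the fundamental solution (x₁, y₁) of x² - 54y² = 1.
  Expand √54 as a continued fraction. a₀ = ⌊√54⌋ = 7; iterate m_{k+1} = d_k·a_k − m_k, d_{k+1} = (54 − m_{k+1}²)/d_k, a_{k+1} = ⌊(a₀ + m_{k+1})/d_{k+1}⌋ (starting m₀ = 0, d₀ = 1), with convergents p_k = a_k·p_{k-1} + p_{k-2}, q_k = a_k·q_{k-1} + q_{k-2} (p₋₁ = 1, q₋₁ = 0):
  k = 0: a₀ = 7; p₀/q₀ = 7/1; p₀² − 54·q₀² = 49 − 54 = -5.
  k = 1: m = 7, d = 5, a = ⌊(7 + 7)/5⌋ = 2; p/q = (2·7 + 1)/(2·1 + 0) = 15/2; p² − 54·q² = 225 − 216 = 9.
  k = 2: m = 3, d = 9, a = ⌊(7 + 3)/9⌋ = 1; p/q = (1·15 + 7)/(1·2 + 1) = 22/3; p² − 54·q² = 484 − 486 = -2.
  k = 3: m = 6, d = 2, a = ⌊(7 + 6)/2⌋ = 6; p/q = (6·22 + 15)/(6·3 + 2) = 147/20; p² − 54·q² = 21609 − 21600 = 9.
  k = 4: m = 6, d = 9, a = ⌊(7 + 6)/9⌋ = 1; p/q = (1·147 + 22)/(1·20 + 3) = 169/23; p² − 54·q² = 28561 − 28566 = -5.
  k = 5: m = 3, d = 5, a = ⌊(7 + 3)/5⌋ = 2; p/q = (2·169 + 147)/(2·23 + 20) = 485/66; p² − 54·q² = 235225 − 235224 = 1.
  The first convergent with p² − 54·q² = 1 gives the fundamental solution (x₁, y₁) = (485, 66).
Step 2: Apply the recurrence (x_{n+1}, y_{n+1}) = (x₁x_n + 54y₁y_n, x₁y_n + y₁x_n) repeatedly.
  From (x_1, y_1) = (485, 66): x_2 = 485·485 + 54·66·66 = 470449; y_2 = 485·66 + 66·485 = 64020.
  From (x_2, y_2) = (470449, 64020): x_3 = 485·470449 + 54·66·64020 = 456335045; y_3 = 485·64020 + 66·470449 = 62099334.
Step 3: Verify x_3² - 54·y_3² = 208241673295152025 - 208241673295152024 = 1 (should be 1). ✓

(x_1, y_1) = (485, 66); (x_3, y_3) = (456335045, 62099334).


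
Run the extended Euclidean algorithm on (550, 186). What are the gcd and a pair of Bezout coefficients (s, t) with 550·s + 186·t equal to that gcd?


Euclidean algorithm on (550, 186) — divide until remainder is 0:
  550 = 2 · 186 + 178
  186 = 1 · 178 + 8
  178 = 22 · 8 + 2
  8 = 4 · 2 + 0
gcd(550, 186) = 2.
Track Bezout coefficients alongside the remainders: start with r₀ = 550 = a·1 + b·0 (s = 1, t = 0) and r₁ = 186 = a·0 + b·1 (s = 0, t = 1); each new remainder r_{k+1} = r_{k-1} − q_k·r_k inherits s_{k+1} = s_{k-1} − q_k·s_k, t_{k+1} = t_{k-1} − q_k·t_k, so r_k = a·s_k + b·t_k at every step:
  q = 2: r = 178, s = 1 − 2·0 = 1, t = 0 − 2·1 = -2  (check: 550·1 + 186·(-2) = 178)
  q = 1: r = 8, s = 0 − 1·1 = -1, t = 1 − 1·(-2) = 3  (check: 550·(-1) + 186·3 = 8)
  q = 22: r = 2, s = 1 − 22·(-1) = 23, t = -2 − 22·3 = -68  (check: 550·23 + 186·(-68) = 2)
The row with r = 2 (the gcd) gives the Bezout coefficients s = 23, t = -68.
Result: 550 · (23) + 186 · (-68) = 2.

gcd(550, 186) = 2; s = 23, t = -68 (check: 550·23 + 186·(-68) = 2).


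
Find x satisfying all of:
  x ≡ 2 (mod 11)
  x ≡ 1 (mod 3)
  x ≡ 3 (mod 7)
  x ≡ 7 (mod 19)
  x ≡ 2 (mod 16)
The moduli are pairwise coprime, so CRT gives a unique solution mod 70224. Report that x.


Product of moduli M = 11 · 3 · 7 · 19 · 16 = 70224.
Merge one congruence at a time:
  Start: x ≡ 2 (mod 11).
  Combine with x ≡ 1 (mod 3); new modulus lcm = 33.
    Write x = 2 + 11·t and substitute into x ≡ 1 (mod 3): 11·t ≡ 1 − 2 = -1 (mod 3).
    Reduce coefficients mod 3: 2·t ≡ 2 (mod 3).
    The inverse of 2 mod 3 is 2 (since 2·2 = 4 = 1·3 + 1), so t ≡ 2·2 = 4 ≡ 1 (mod 3).
    Then x = 2 + 11·1 = 13, valid modulo lcm(11, 3) = 33: x ≡ 13 (mod 33).
  Combine with x ≡ 3 (mod 7); new modulus lcm = 231.
    Write x = 13 + 33·t and substitute into x ≡ 3 (mod 7): 33·t ≡ 3 − 13 = -10 (mod 7).
    Reduce coefficients mod 7: 5·t ≡ 4 (mod 7).
    The inverse of 5 mod 7 is 3 (since 5·3 = 15 = 2·7 + 1), so t ≡ 3·4 = 12 ≡ 5 (mod 7).
    Then x = 13 + 33·5 = 178, valid modulo lcm(33, 7) = 231: x ≡ 178 (mod 231).
  Combine with x ≡ 7 (mod 19); new modulus lcm = 4389.
    Write x = 178 + 231·t and substitute into x ≡ 7 (mod 19): 231·t ≡ 7 − 178 = -171 (mod 19).
    Reduce coefficients mod 19: 3·t ≡ 0 (mod 19).
    The inverse of 3 mod 19 is 13 (since 3·13 = 39 = 2·19 + 1), so t ≡ 13·0 = 0 ≡ 0 (mod 19).
    Then x = 178 + 231·0 = 178, valid modulo lcm(231, 19) = 4389: x ≡ 178 (mod 4389).
  Combine with x ≡ 2 (mod 16); new modulus lcm = 70224.
    Write x = 178 + 4389·t and substitute into x ≡ 2 (mod 16): 4389·t ≡ 2 − 178 = -176 (mod 16).
    Reduce coefficients mod 16: 5·t ≡ 0 (mod 16).
    The inverse of 5 mod 16 is 13 (since 5·13 = 65 = 4·16 + 1), so t ≡ 13·0 = 0 ≡ 0 (mod 16).
    Then x = 178 + 4389·0 = 178, valid modulo lcm(4389, 16) = 70224: x ≡ 178 (mod 70224).
Verify against each original: 178 mod 11 = 2, 178 mod 3 = 1, 178 mod 7 = 3, 178 mod 19 = 7, 178 mod 16 = 2.

x ≡ 178 (mod 70224).


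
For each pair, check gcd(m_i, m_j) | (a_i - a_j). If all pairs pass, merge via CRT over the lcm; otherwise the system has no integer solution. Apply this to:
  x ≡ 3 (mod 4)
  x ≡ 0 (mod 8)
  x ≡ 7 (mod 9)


Moduli 4, 8, 9 are not pairwise coprime, so CRT works modulo lcm(m_i) when all pairwise compatibility conditions hold.
Pairwise compatibility: gcd(m_i, m_j) must divide a_i - a_j for every pair.
Merge one congruence at a time:
  Start: x ≡ 3 (mod 4).
  Combine with x ≡ 0 (mod 8): gcd(4, 8) = 4, and 0 - 3 = -3 is NOT divisible by 4.
    ⇒ system is inconsistent (no integer solution).

No solution (the system is inconsistent).


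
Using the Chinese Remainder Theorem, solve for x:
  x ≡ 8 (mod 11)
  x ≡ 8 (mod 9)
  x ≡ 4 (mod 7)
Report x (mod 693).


Moduli 11, 9, 7 are pairwise coprime; by CRT there is a unique solution modulo M = 11 · 9 · 7 = 693.
Solve pairwise, accumulating the modulus:
  Start with x ≡ 8 (mod 11).
  Combine with x ≡ 8 (mod 9): since gcd(11, 9) = 1, we get a unique residue mod 99.
    Write x = 8 + 11·t and substitute into x ≡ 8 (mod 9): 11·t ≡ 8 − 8 = 0 (mod 9).
    Reduce coefficients mod 9: 2·t ≡ 0 (mod 9).
    The inverse of 2 mod 9 is 5 (since 2·5 = 10 = 1·9 + 1), so t ≡ 5·0 = 0 ≡ 0 (mod 9).
    Then x = 8 + 11·0 = 8, valid modulo lcm(11, 9) = 99: x ≡ 8 (mod 99).
  Combine with x ≡ 4 (mod 7): since gcd(99, 7) = 1, we get a unique residue mod 693.
    Write x = 8 + 99·t and substitute into x ≡ 4 (mod 7): 99·t ≡ 4 − 8 = -4 (mod 7).
    Reduce coefficients mod 7: 1·t ≡ 3 (mod 7).
    So t ≡ 3 (mod 7).
    Then x = 8 + 99·3 = 305, valid modulo lcm(99, 7) = 693: x ≡ 305 (mod 693).
Verify: 305 mod 11 = 8 ✓, 305 mod 9 = 8 ✓, 305 mod 7 = 4 ✓.

x ≡ 305 (mod 693).


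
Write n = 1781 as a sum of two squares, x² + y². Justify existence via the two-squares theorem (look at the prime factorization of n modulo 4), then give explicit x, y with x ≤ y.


Step 1: Factor n = 1781 = 13 · 137.
Step 2: Check the mod-4 condition on each prime factor: 13 ≡ 1 (mod 4), exponent 1; 137 ≡ 1 (mod 4), exponent 1.
All primes ≡ 3 (mod 4) appear to even exponent (or don't appear), so by the two-squares theorem n IS expressible as a sum of two squares.
Step 3: Build a representation. Here n = 13 · 137 is a product of primes ≡ 1 (mod 4). Each prime p ≡ 1 (mod 4) is itself a sum of two squares; find a² by testing p − a² for a perfect square:
  13: 13 − 1² = 12, 13 − 2² = 9 = 3² ⇒ 13 = 2² + 3².
  137: 137 − 1² = 136, 137 − 2² = 133, 137 − 3² = 128, 137 − 4² = 121 = 11² ⇒ 137 = 4² + 11².
  Combine using the Brahmagupta–Fibonacci identity (a² + b²)(c² + d²) = (ac − bd)² + (ad + bc)² = (ac + bd)² + (ad − bc)²:
  13 · 137 = 1781: from (2² + 3²)(4² + 11²), take (2·4 − 3·11, 2·11 + 3·4) = (8 − 33, 22 + 12) = (-25, 34); dropping signs (only squares matter) gives (25, 34); check 25² + 34² = 625 + 1156 = 1781 ✓.
Step 4: Order so x ≤ y and verify: 25² + 34² = 625 + 1156 = 1781 = n. ✓

n = 1781 = 25² + 34² (one valid representation with x ≤ y).


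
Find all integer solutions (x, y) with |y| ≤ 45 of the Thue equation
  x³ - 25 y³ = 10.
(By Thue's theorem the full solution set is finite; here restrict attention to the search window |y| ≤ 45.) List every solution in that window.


The equation is x³ - 25y³ = 10. For fixed y, x³ = 25·y³ + 10, so a solution requires the RHS to be a perfect cube.
Strategy: iterate y from -45 to 45, compute RHS = 25·y³ + 10, and check whether it is a (positive or negative) perfect cube.
Check small values of y:
  y = 0: RHS = 10 is not a perfect cube.
  y = 1: RHS = 35 is not a perfect cube.
  y = -1: RHS = -15 is not a perfect cube.
  y = 2: RHS = 210 is not a perfect cube.
  y = -2: RHS = -190 is not a perfect cube.
  y = 3: RHS = 685 is not a perfect cube.
  y = -3: RHS = -665 is not a perfect cube.
Continuing the search up to |y| = 45 finds no solutions either.
No (x, y) in the scanned range satisfies the equation.

No integer solutions with |y| ≤ 45.


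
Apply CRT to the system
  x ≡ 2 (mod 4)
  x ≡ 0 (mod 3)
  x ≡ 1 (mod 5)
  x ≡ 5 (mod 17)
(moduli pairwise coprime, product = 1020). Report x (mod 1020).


Product of moduli M = 4 · 3 · 5 · 17 = 1020.
Merge one congruence at a time:
  Start: x ≡ 2 (mod 4).
  Combine with x ≡ 0 (mod 3); new modulus lcm = 12.
    Write x = 2 + 4·t and substitute into x ≡ 0 (mod 3): 4·t ≡ 0 − 2 = -2 (mod 3).
    Reduce coefficients mod 3: 1·t ≡ 1 (mod 3).
    So t ≡ 1 (mod 3).
    Then x = 2 + 4·1 = 6, valid modulo lcm(4, 3) = 12: x ≡ 6 (mod 12).
  Combine with x ≡ 1 (mod 5); new modulus lcm = 60.
    Write x = 6 + 12·t and substitute into x ≡ 1 (mod 5): 12·t ≡ 1 − 6 = -5 (mod 5).
    Reduce coefficients mod 5: 2·t ≡ 0 (mod 5).
    The inverse of 2 mod 5 is 3 (since 2·3 = 6 = 1·5 + 1), so t ≡ 3·0 = 0 ≡ 0 (mod 5).
    Then x = 6 + 12·0 = 6, valid modulo lcm(12, 5) = 60: x ≡ 6 (mod 60).
  Combine with x ≡ 5 (mod 17); new modulus lcm = 1020.
    Write x = 6 + 60·t and substitute into x ≡ 5 (mod 17): 60·t ≡ 5 − 6 = -1 (mod 17).
    Reduce coefficients mod 17: 9·t ≡ 16 (mod 17).
    The inverse of 9 mod 17 is 2 (since 9·2 = 18 = 1·17 + 1), so t ≡ 2·16 = 32 ≡ 15 (mod 17).
    Then x = 6 + 60·15 = 906, valid modulo lcm(60, 17) = 1020: x ≡ 906 (mod 1020).
Verify against each original: 906 mod 4 = 2, 906 mod 3 = 0, 906 mod 5 = 1, 906 mod 17 = 5.

x ≡ 906 (mod 1020).


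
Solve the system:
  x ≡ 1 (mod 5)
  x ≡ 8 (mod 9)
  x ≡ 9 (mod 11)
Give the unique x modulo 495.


Moduli 5, 9, 11 are pairwise coprime; by CRT there is a unique solution modulo M = 5 · 9 · 11 = 495.
Solve pairwise, accumulating the modulus:
  Start with x ≡ 1 (mod 5).
  Combine with x ≡ 8 (mod 9): since gcd(5, 9) = 1, we get a unique residue mod 45.
    Write x = 1 + 5·t and substitute into x ≡ 8 (mod 9): 5·t ≡ 8 − 1 = 7 (mod 9).
    The inverse of 5 mod 9 is 2 (since 5·2 = 10 = 1·9 + 1), so t ≡ 2·7 = 14 ≡ 5 (mod 9).
    Then x = 1 + 5·5 = 26, valid modulo lcm(5, 9) = 45: x ≡ 26 (mod 45).
  Combine with x ≡ 9 (mod 11): since gcd(45, 11) = 1, we get a unique residue mod 495.
    Write x = 26 + 45·t and substitute into x ≡ 9 (mod 11): 45·t ≡ 9 − 26 = -17 (mod 11).
    Reduce coefficients mod 11: 1·t ≡ 5 (mod 11).
    So t ≡ 5 (mod 11).
    Then x = 26 + 45·5 = 251, valid modulo lcm(45, 11) = 495: x ≡ 251 (mod 495).
Verify: 251 mod 5 = 1 ✓, 251 mod 9 = 8 ✓, 251 mod 11 = 9 ✓.

x ≡ 251 (mod 495).


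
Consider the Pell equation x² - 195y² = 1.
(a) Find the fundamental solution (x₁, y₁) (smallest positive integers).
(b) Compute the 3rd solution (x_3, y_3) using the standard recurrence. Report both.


Step 1: Find the fundamental solution (x₁, y₁) of x² - 195y² = 1.
  Expand √195 as a continued fraction. a₀ = ⌊√195⌋ = 13; iterate m_{k+1} = d_k·a_k − m_k, d_{k+1} = (195 − m_{k+1}²)/d_k, a_{k+1} = ⌊(a₀ + m_{k+1})/d_{k+1}⌋ (starting m₀ = 0, d₀ = 1), with convergents p_k = a_k·p_{k-1} + p_{k-2}, q_k = a_k·q_{k-1} + q_{k-2} (p₋₁ = 1, q₋₁ = 0):
  k = 0: a₀ = 13; p₀/q₀ = 13/1; p₀² − 195·q₀² = 169 − 195 = -26.
  k = 1: m = 13, d = 26, a = ⌊(13 + 13)/26⌋ = 1; p/q = (1·13 + 1)/(1·1 + 0) = 14/1; p² − 195·q² = 196 − 195 = 1.
  The first convergent with p² − 195·q² = 1 gives the fundamental solution (x₁, y₁) = (14, 1).
Step 2: Apply the recurrence (x_{n+1}, y_{n+1}) = (x₁x_n + 195y₁y_n, x₁y_n + y₁x_n) repeatedly.
  From (x_1, y_1) = (14, 1): x_2 = 14·14 + 195·1·1 = 391; y_2 = 14·1 + 1·14 = 28.
  From (x_2, y_2) = (391, 28): x_3 = 14·391 + 195·1·28 = 10934; y_3 = 14·28 + 1·391 = 783.
Step 3: Verify x_3² - 195·y_3² = 119552356 - 119552355 = 1 (should be 1). ✓

(x_1, y_1) = (14, 1); (x_3, y_3) = (10934, 783).


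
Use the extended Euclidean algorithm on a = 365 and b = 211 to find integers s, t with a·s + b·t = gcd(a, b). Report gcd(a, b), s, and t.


Euclidean algorithm on (365, 211) — divide until remainder is 0:
  365 = 1 · 211 + 154
  211 = 1 · 154 + 57
  154 = 2 · 57 + 40
  57 = 1 · 40 + 17
  40 = 2 · 17 + 6
  17 = 2 · 6 + 5
  6 = 1 · 5 + 1
  5 = 5 · 1 + 0
gcd(365, 211) = 1.
Track Bezout coefficients alongside the remainders: start with r₀ = 365 = a·1 + b·0 (s = 1, t = 0) and r₁ = 211 = a·0 + b·1 (s = 0, t = 1); each new remainder r_{k+1} = r_{k-1} − q_k·r_k inherits s_{k+1} = s_{k-1} − q_k·s_k, t_{k+1} = t_{k-1} − q_k·t_k, so r_k = a·s_k + b·t_k at every step:
  q = 1: r = 154, s = 1 − 1·0 = 1, t = 0 − 1·1 = -1  (check: 365·1 + 211·(-1) = 154)
  q = 1: r = 57, s = 0 − 1·1 = -1, t = 1 − 1·(-1) = 2  (check: 365·(-1) + 211·2 = 57)
  q = 2: r = 40, s = 1 − 2·(-1) = 3, t = -1 − 2·2 = -5  (check: 365·3 + 211·(-5) = 40)
  q = 1: r = 17, s = -1 − 1·3 = -4, t = 2 − 1·(-5) = 7  (check: 365·(-4) + 211·7 = 17)
  q = 2: r = 6, s = 3 − 2·(-4) = 11, t = -5 − 2·7 = -19  (check: 365·11 + 211·(-19) = 6)
  q = 2: r = 5, s = -4 − 2·11 = -26, t = 7 − 2·(-19) = 45  (check: 365·(-26) + 211·45 = 5)
  q = 1: r = 1, s = 11 − 1·(-26) = 37, t = -19 − 1·45 = -64  (check: 365·37 + 211·(-64) = 1)
The row with r = 1 (the gcd) gives the Bezout coefficients s = 37, t = -64.
Result: 365 · (37) + 211 · (-64) = 1.

gcd(365, 211) = 1; s = 37, t = -64 (check: 365·37 + 211·(-64) = 1).


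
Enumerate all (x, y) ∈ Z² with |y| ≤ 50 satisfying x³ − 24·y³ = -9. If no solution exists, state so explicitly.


The equation is x³ - 24y³ = -9. For fixed y, x³ = 24·y³ − 9, so a solution requires the RHS to be a perfect cube.
Strategy: iterate y from -50 to 50, compute RHS = 24·y³ − 9, and check whether it is a (positive or negative) perfect cube.
Check small values of y:
  y = 0: RHS = -9 is not a perfect cube.
  y = 1: RHS = 15 is not a perfect cube.
  y = -1: RHS = -33 is not a perfect cube.
  y = 2: RHS = 183 is not a perfect cube.
  y = -2: RHS = -201 is not a perfect cube.
  y = 3: RHS = 639 is not a perfect cube.
  y = -3: RHS = -657 is not a perfect cube.
Continuing the search up to |y| = 50 finds no solutions either.
No (x, y) in the scanned range satisfies the equation.

No integer solutions with |y| ≤ 50.


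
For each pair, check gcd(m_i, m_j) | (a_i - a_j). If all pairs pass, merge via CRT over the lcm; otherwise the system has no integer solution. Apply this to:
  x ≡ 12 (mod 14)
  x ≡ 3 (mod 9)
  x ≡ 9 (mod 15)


Moduli 14, 9, 15 are not pairwise coprime, so CRT works modulo lcm(m_i) when all pairwise compatibility conditions hold.
Pairwise compatibility: gcd(m_i, m_j) must divide a_i - a_j for every pair.
Merge one congruence at a time:
  Start: x ≡ 12 (mod 14).
  Combine with x ≡ 3 (mod 9): gcd(14, 9) = 1; 3 - 12 = -9, which IS divisible by 1, so compatible.
    Write x = 12 + 14·t and substitute into x ≡ 3 (mod 9): 14·t ≡ 3 − 12 = -9 (mod 9).
    Reduce coefficients mod 9: 5·t ≡ 0 (mod 9).
    The inverse of 5 mod 9 is 2 (since 5·2 = 10 = 1·9 + 1), so t ≡ 2·0 = 0 ≡ 0 (mod 9).
    Then x = 12 + 14·0 = 12, valid modulo lcm(14, 9) = 126: x ≡ 12 (mod 126).
  Combine with x ≡ 9 (mod 15): gcd(126, 15) = 3; 9 - 12 = -3, which IS divisible by 3, so compatible.
    Write x = 12 + 126·t and substitute into x ≡ 9 (mod 15): 126·t ≡ 9 − 12 = -3 (mod 15).
    Divide the congruence (and modulus) by g = 3: 42·t ≡ -1 (mod 5).
    Reduce coefficients mod 5: 2·t ≡ 4 (mod 5).
    The inverse of 2 mod 5 is 3 (since 2·3 = 6 = 1·5 + 1), so t ≡ 3·4 = 12 ≡ 2 (mod 5).
    Then x = 12 + 126·2 = 264, valid modulo lcm(126, 15) = 630: x ≡ 264 (mod 630).
Verify: 264 mod 14 = 12, 264 mod 9 = 3, 264 mod 15 = 9.

x ≡ 264 (mod 630).


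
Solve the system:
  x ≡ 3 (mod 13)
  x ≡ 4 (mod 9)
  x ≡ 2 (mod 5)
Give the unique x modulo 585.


Moduli 13, 9, 5 are pairwise coprime; by CRT there is a unique solution modulo M = 13 · 9 · 5 = 585.
Solve pairwise, accumulating the modulus:
  Start with x ≡ 3 (mod 13).
  Combine with x ≡ 4 (mod 9): since gcd(13, 9) = 1, we get a unique residue mod 117.
    Write x = 3 + 13·t and substitute into x ≡ 4 (mod 9): 13·t ≡ 4 − 3 = 1 (mod 9).
    Reduce coefficients mod 9: 4·t ≡ 1 (mod 9).
    The inverse of 4 mod 9 is 7 (since 4·7 = 28 = 3·9 + 1), so t ≡ 7·1 = 7 ≡ 7 (mod 9).
    Then x = 3 + 13·7 = 94, valid modulo lcm(13, 9) = 117: x ≡ 94 (mod 117).
  Combine with x ≡ 2 (mod 5): since gcd(117, 5) = 1, we get a unique residue mod 585.
    Write x = 94 + 117·t and substitute into x ≡ 2 (mod 5): 117·t ≡ 2 − 94 = -92 (mod 5).
    Reduce coefficients mod 5: 2·t ≡ 3 (mod 5).
    The inverse of 2 mod 5 is 3 (since 2·3 = 6 = 1·5 + 1), so t ≡ 3·3 = 9 ≡ 4 (mod 5).
    Then x = 94 + 117·4 = 562, valid modulo lcm(117, 5) = 585: x ≡ 562 (mod 585).
Verify: 562 mod 13 = 3 ✓, 562 mod 9 = 4 ✓, 562 mod 5 = 2 ✓.

x ≡ 562 (mod 585).


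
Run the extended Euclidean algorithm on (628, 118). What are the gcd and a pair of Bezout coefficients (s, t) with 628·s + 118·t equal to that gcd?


Euclidean algorithm on (628, 118) — divide until remainder is 0:
  628 = 5 · 118 + 38
  118 = 3 · 38 + 4
  38 = 9 · 4 + 2
  4 = 2 · 2 + 0
gcd(628, 118) = 2.
Track Bezout coefficients alongside the remainders: start with r₀ = 628 = a·1 + b·0 (s = 1, t = 0) and r₁ = 118 = a·0 + b·1 (s = 0, t = 1); each new remainder r_{k+1} = r_{k-1} − q_k·r_k inherits s_{k+1} = s_{k-1} − q_k·s_k, t_{k+1} = t_{k-1} − q_k·t_k, so r_k = a·s_k + b·t_k at every step:
  q = 5: r = 38, s = 1 − 5·0 = 1, t = 0 − 5·1 = -5  (check: 628·1 + 118·(-5) = 38)
  q = 3: r = 4, s = 0 − 3·1 = -3, t = 1 − 3·(-5) = 16  (check: 628·(-3) + 118·16 = 4)
  q = 9: r = 2, s = 1 − 9·(-3) = 28, t = -5 − 9·16 = -149  (check: 628·28 + 118·(-149) = 2)
The row with r = 2 (the gcd) gives the Bezout coefficients s = 28, t = -149.
Result: 628 · (28) + 118 · (-149) = 2.

gcd(628, 118) = 2; s = 28, t = -149 (check: 628·28 + 118·(-149) = 2).


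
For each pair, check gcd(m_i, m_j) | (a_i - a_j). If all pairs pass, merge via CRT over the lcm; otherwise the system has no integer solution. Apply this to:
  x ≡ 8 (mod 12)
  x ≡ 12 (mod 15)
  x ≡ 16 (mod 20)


Moduli 12, 15, 20 are not pairwise coprime, so CRT works modulo lcm(m_i) when all pairwise compatibility conditions hold.
Pairwise compatibility: gcd(m_i, m_j) must divide a_i - a_j for every pair.
Merge one congruence at a time:
  Start: x ≡ 8 (mod 12).
  Combine with x ≡ 12 (mod 15): gcd(12, 15) = 3, and 12 - 8 = 4 is NOT divisible by 3.
    ⇒ system is inconsistent (no integer solution).

No solution (the system is inconsistent).


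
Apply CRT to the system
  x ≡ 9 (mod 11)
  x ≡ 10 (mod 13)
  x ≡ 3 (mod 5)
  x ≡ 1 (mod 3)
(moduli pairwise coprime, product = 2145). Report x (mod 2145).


Product of moduli M = 11 · 13 · 5 · 3 = 2145.
Merge one congruence at a time:
  Start: x ≡ 9 (mod 11).
  Combine with x ≡ 10 (mod 13); new modulus lcm = 143.
    Write x = 9 + 11·t and substitute into x ≡ 10 (mod 13): 11·t ≡ 10 − 9 = 1 (mod 13).
    The inverse of 11 mod 13 is 6 (since 11·6 = 66 = 5·13 + 1), so t ≡ 6·1 = 6 ≡ 6 (mod 13).
    Then x = 9 + 11·6 = 75, valid modulo lcm(11, 13) = 143: x ≡ 75 (mod 143).
  Combine with x ≡ 3 (mod 5); new modulus lcm = 715.
    Write x = 75 + 143·t and substitute into x ≡ 3 (mod 5): 143·t ≡ 3 − 75 = -72 (mod 5).
    Reduce coefficients mod 5: 3·t ≡ 3 (mod 5).
    The inverse of 3 mod 5 is 2 (since 3·2 = 6 = 1·5 + 1), so t ≡ 2·3 = 6 ≡ 1 (mod 5).
    Then x = 75 + 143·1 = 218, valid modulo lcm(143, 5) = 715: x ≡ 218 (mod 715).
  Combine with x ≡ 1 (mod 3); new modulus lcm = 2145.
    Write x = 218 + 715·t and substitute into x ≡ 1 (mod 3): 715·t ≡ 1 − 218 = -217 (mod 3).
    Reduce coefficients mod 3: 1·t ≡ 2 (mod 3).
    So t ≡ 2 (mod 3).
    Then x = 218 + 715·2 = 1648, valid modulo lcm(715, 3) = 2145: x ≡ 1648 (mod 2145).
Verify against each original: 1648 mod 11 = 9, 1648 mod 13 = 10, 1648 mod 5 = 3, 1648 mod 3 = 1.

x ≡ 1648 (mod 2145).


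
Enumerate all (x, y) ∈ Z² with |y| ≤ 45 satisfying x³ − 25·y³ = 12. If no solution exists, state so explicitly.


The equation is x³ - 25y³ = 12. For fixed y, x³ = 25·y³ + 12, so a solution requires the RHS to be a perfect cube.
Strategy: iterate y from -45 to 45, compute RHS = 25·y³ + 12, and check whether it is a (positive or negative) perfect cube.
Check small values of y:
  y = 0: RHS = 12 is not a perfect cube.
  y = 1: RHS = 37 is not a perfect cube.
  y = -1: RHS = -13 is not a perfect cube.
  y = 2: RHS = 212 is not a perfect cube.
  y = -2: RHS = -188 is not a perfect cube.
  y = 3: RHS = 687 is not a perfect cube.
  y = -3: RHS = -663 is not a perfect cube.
Continuing the search up to |y| = 45 finds no solutions either.
No (x, y) in the scanned range satisfies the equation.

No integer solutions with |y| ≤ 45.


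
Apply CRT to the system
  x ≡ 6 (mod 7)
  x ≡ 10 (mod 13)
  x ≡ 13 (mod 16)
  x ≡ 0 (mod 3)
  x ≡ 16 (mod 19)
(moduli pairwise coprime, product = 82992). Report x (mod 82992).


Product of moduli M = 7 · 13 · 16 · 3 · 19 = 82992.
Merge one congruence at a time:
  Start: x ≡ 6 (mod 7).
  Combine with x ≡ 10 (mod 13); new modulus lcm = 91.
    Write x = 6 + 7·t and substitute into x ≡ 10 (mod 13): 7·t ≡ 10 − 6 = 4 (mod 13).
    The inverse of 7 mod 13 is 2 (since 7·2 = 14 = 1·13 + 1), so t ≡ 2·4 = 8 ≡ 8 (mod 13).
    Then x = 6 + 7·8 = 62, valid modulo lcm(7, 13) = 91: x ≡ 62 (mod 91).
  Combine with x ≡ 13 (mod 16); new modulus lcm = 1456.
    Write x = 62 + 91·t and substitute into x ≡ 13 (mod 16): 91·t ≡ 13 − 62 = -49 (mod 16).
    Reduce coefficients mod 16: 11·t ≡ 15 (mod 16).
    The inverse of 11 mod 16 is 3 (since 11·3 = 33 = 2·16 + 1), so t ≡ 3·15 = 45 ≡ 13 (mod 16).
    Then x = 62 + 91·13 = 1245, valid modulo lcm(91, 16) = 1456: x ≡ 1245 (mod 1456).
  Combine with x ≡ 0 (mod 3); new modulus lcm = 4368.
    Write x = 1245 + 1456·t and substitute into x ≡ 0 (mod 3): 1456·t ≡ 0 − 1245 = -1245 (mod 3).
    Reduce coefficients mod 3: 1·t ≡ 0 (mod 3).
    So t ≡ 0 (mod 3).
    Then x = 1245 + 1456·0 = 1245, valid modulo lcm(1456, 3) = 4368: x ≡ 1245 (mod 4368).
  Combine with x ≡ 16 (mod 19); new modulus lcm = 82992.
    Write x = 1245 + 4368·t and substitute into x ≡ 16 (mod 19): 4368·t ≡ 16 − 1245 = -1229 (mod 19).
    Reduce coefficients mod 19: 17·t ≡ 6 (mod 19).
    The inverse of 17 mod 19 is 9 (since 17·9 = 153 = 8·19 + 1), so t ≡ 9·6 = 54 ≡ 16 (mod 19).
    Then x = 1245 + 4368·16 = 71133, valid modulo lcm(4368, 19) = 82992: x ≡ 71133 (mod 82992).
Verify against each original: 71133 mod 7 = 6, 71133 mod 13 = 10, 71133 mod 16 = 13, 71133 mod 3 = 0, 71133 mod 19 = 16.

x ≡ 71133 (mod 82992).


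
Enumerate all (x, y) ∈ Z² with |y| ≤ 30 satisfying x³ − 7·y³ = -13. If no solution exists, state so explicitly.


The equation is x³ - 7y³ = -13. For fixed y, x³ = 7·y³ − 13, so a solution requires the RHS to be a perfect cube.
Strategy: iterate y from -30 to 30, compute RHS = 7·y³ − 13, and check whether it is a (positive or negative) perfect cube.
Check small values of y:
  y = 0: RHS = -13 is not a perfect cube.
  y = 1: RHS = -6 is not a perfect cube.
  y = -1: RHS = -20 is not a perfect cube.
  y = 2: RHS = 43 is not a perfect cube.
  y = -2: RHS = -69 is not a perfect cube.
  y = 3: RHS = 176 is not a perfect cube.
  y = -3: RHS = -202 is not a perfect cube.
Continuing the search up to |y| = 30 finds no solutions either.
No (x, y) in the scanned range satisfies the equation.

No integer solutions with |y| ≤ 30.


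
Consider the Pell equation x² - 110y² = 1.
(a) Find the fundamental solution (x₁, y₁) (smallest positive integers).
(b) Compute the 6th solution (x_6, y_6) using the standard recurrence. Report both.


Step 1: Find the fundamental solution (x₁, y₁) of x² - 110y² = 1.
  Expand √110 as a continued fraction. a₀ = ⌊√110⌋ = 10; iterate m_{k+1} = d_k·a_k − m_k, d_{k+1} = (110 − m_{k+1}²)/d_k, a_{k+1} = ⌊(a₀ + m_{k+1})/d_{k+1}⌋ (starting m₀ = 0, d₀ = 1), with convergents p_k = a_k·p_{k-1} + p_{k-2}, q_k = a_k·q_{k-1} + q_{k-2} (p₋₁ = 1, q₋₁ = 0):
  k = 0: a₀ = 10; p₀/q₀ = 10/1; p₀² − 110·q₀² = 100 − 110 = -10.
  k = 1: m = 10, d = 10, a = ⌊(10 + 10)/10⌋ = 2; p/q = (2·10 + 1)/(2·1 + 0) = 21/2; p² − 110·q² = 441 − 440 = 1.
  The first convergent with p² − 110·q² = 1 gives the fundamental solution (x₁, y₁) = (21, 2).
Step 2: Apply the recurrence (x_{n+1}, y_{n+1}) = (x₁x_n + 110y₁y_n, x₁y_n + y₁x_n) repeatedly.
  From (x_1, y_1) = (21, 2): x_2 = 21·21 + 110·2·2 = 881; y_2 = 21·2 + 2·21 = 84.
  From (x_2, y_2) = (881, 84): x_3 = 21·881 + 110·2·84 = 36981; y_3 = 21·84 + 2·881 = 3526.
  From (x_3, y_3) = (36981, 3526): x_4 = 21·36981 + 110·2·3526 = 1552321; y_4 = 21·3526 + 2·36981 = 148008.
  From (x_4, y_4) = (1552321, 148008): x_5 = 21·1552321 + 110·2·148008 = 65160501; y_5 = 21·148008 + 2·1552321 = 6212810.
  From (x_5, y_5) = (65160501, 6212810): x_6 = 21·65160501 + 110·2·6212810 = 2735188721; y_6 = 21·6212810 + 2·65160501 = 260790012.
Step 3: Verify x_6² - 110·y_6² = 7481257339485615841 - 7481257339485615840 = 1 (should be 1). ✓

(x_1, y_1) = (21, 2); (x_6, y_6) = (2735188721, 260790012).
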